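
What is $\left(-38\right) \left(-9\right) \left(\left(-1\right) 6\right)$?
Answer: $-2052$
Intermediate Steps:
$\left(-38\right) \left(-9\right) \left(\left(-1\right) 6\right) = 342 \left(-6\right) = -2052$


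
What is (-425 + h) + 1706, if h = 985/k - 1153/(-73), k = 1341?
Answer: 127019011/97893 ≈ 1297.5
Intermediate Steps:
h = 1618078/97893 (h = 985/1341 - 1153/(-73) = 985*(1/1341) - 1153*(-1/73) = 985/1341 + 1153/73 = 1618078/97893 ≈ 16.529)
(-425 + h) + 1706 = (-425 + 1618078/97893) + 1706 = -39986447/97893 + 1706 = 127019011/97893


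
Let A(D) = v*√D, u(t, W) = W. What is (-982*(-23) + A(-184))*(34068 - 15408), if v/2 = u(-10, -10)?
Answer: 421454760 - 746400*I*√46 ≈ 4.2145e+8 - 5.0623e+6*I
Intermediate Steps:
v = -20 (v = 2*(-10) = -20)
A(D) = -20*√D
(-982*(-23) + A(-184))*(34068 - 15408) = (-982*(-23) - 40*I*√46)*(34068 - 15408) = (22586 - 40*I*√46)*18660 = 421454760 - 746400*I*√46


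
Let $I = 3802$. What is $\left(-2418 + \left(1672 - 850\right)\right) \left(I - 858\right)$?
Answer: $-4698624$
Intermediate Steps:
$\left(-2418 + \left(1672 - 850\right)\right) \left(I - 858\right) = \left(-2418 + \left(1672 - 850\right)\right) \left(3802 - 858\right) = \left(-2418 + \left(1672 - 850\right)\right) 2944 = \left(-2418 + 822\right) 2944 = \left(-1596\right) 2944 = -4698624$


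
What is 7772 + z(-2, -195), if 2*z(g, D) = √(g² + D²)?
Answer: 7772 + √38029/2 ≈ 7869.5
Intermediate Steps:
z(g, D) = √(D² + g²)/2 (z(g, D) = √(g² + D²)/2 = √(D² + g²)/2)
7772 + z(-2, -195) = 7772 + √((-195)² + (-2)²)/2 = 7772 + √(38025 + 4)/2 = 7772 + √38029/2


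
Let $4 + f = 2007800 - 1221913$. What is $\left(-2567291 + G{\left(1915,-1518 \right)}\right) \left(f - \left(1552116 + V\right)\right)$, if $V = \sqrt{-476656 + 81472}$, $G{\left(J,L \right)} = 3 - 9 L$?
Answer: $1956672510858 + 10214504 i \sqrt{24699} \approx 1.9567 \cdot 10^{12} + 1.6053 \cdot 10^{9} i$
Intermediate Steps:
$V = 4 i \sqrt{24699}$ ($V = \sqrt{-395184} = 4 i \sqrt{24699} \approx 628.64 i$)
$f = 785883$ ($f = -4 + \left(2007800 - 1221913\right) = -4 + 785887 = 785883$)
$\left(-2567291 + G{\left(1915,-1518 \right)}\right) \left(f - \left(1552116 + V\right)\right) = \left(-2567291 + \left(3 - -13662\right)\right) \left(785883 + \left(613 \left(-2532\right) - 4 i \sqrt{24699}\right)\right) = \left(-2567291 + \left(3 + 13662\right)\right) \left(785883 - \left(1552116 + 4 i \sqrt{24699}\right)\right) = \left(-2567291 + 13665\right) \left(-766233 - 4 i \sqrt{24699}\right) = - 2553626 \left(-766233 - 4 i \sqrt{24699}\right) = 1956672510858 + 10214504 i \sqrt{24699}$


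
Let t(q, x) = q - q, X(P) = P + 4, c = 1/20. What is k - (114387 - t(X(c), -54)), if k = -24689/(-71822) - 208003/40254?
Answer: -82680201927854/722780697 ≈ -1.1439e+5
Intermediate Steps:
c = 1/20 ≈ 0.050000
X(P) = 4 + P
k = -3486340115/722780697 (k = -24689*(-1/71822) - 208003*1/40254 = 24689/71822 - 208003/40254 = -3486340115/722780697 ≈ -4.8235)
t(q, x) = 0
k - (114387 - t(X(c), -54)) = -3486340115/722780697 - (114387 - 1*0) = -3486340115/722780697 - (114387 + 0) = -3486340115/722780697 - 1*114387 = -3486340115/722780697 - 114387 = -82680201927854/722780697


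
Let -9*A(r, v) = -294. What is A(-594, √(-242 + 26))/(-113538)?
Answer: -49/170307 ≈ -0.00028772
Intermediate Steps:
A(r, v) = 98/3 (A(r, v) = -⅑*(-294) = 98/3)
A(-594, √(-242 + 26))/(-113538) = (98/3)/(-113538) = (98/3)*(-1/113538) = -49/170307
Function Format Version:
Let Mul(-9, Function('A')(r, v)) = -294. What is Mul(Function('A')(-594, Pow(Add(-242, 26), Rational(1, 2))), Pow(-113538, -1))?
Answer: Rational(-49, 170307) ≈ -0.00028772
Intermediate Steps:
Function('A')(r, v) = Rational(98, 3) (Function('A')(r, v) = Mul(Rational(-1, 9), -294) = Rational(98, 3))
Mul(Function('A')(-594, Pow(Add(-242, 26), Rational(1, 2))), Pow(-113538, -1)) = Mul(Rational(98, 3), Pow(-113538, -1)) = Mul(Rational(98, 3), Rational(-1, 113538)) = Rational(-49, 170307)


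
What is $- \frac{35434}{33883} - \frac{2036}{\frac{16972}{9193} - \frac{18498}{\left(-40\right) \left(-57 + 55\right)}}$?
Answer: $\frac{22378696093542}{2857935398291} \approx 7.8304$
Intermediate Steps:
$- \frac{35434}{33883} - \frac{2036}{\frac{16972}{9193} - \frac{18498}{\left(-40\right) \left(-57 + 55\right)}} = \left(-35434\right) \frac{1}{33883} - \frac{2036}{16972 \cdot \frac{1}{9193} - \frac{18498}{\left(-40\right) \left(-2\right)}} = - \frac{35434}{33883} - \frac{2036}{\frac{16972}{9193} - \frac{18498}{80}} = - \frac{35434}{33883} - \frac{2036}{\frac{16972}{9193} - \frac{9249}{40}} = - \frac{35434}{33883} - \frac{2036}{- \frac{84347177}{367720}} = - \frac{35434}{33883} - - \frac{748677920}{84347177} = - \frac{35434}{33883} + \frac{748677920}{84347177} = \frac{22378696093542}{2857935398291}$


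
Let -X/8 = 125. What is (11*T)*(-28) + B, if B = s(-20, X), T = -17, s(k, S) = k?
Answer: 5216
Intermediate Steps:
X = -1000 (X = -8*125 = -1000)
B = -20
(11*T)*(-28) + B = (11*(-17))*(-28) - 20 = -187*(-28) - 20 = 5236 - 20 = 5216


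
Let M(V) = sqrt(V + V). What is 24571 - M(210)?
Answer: 24571 - 2*sqrt(105) ≈ 24551.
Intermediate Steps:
M(V) = sqrt(2)*sqrt(V) (M(V) = sqrt(2*V) = sqrt(2)*sqrt(V))
24571 - M(210) = 24571 - sqrt(2)*sqrt(210) = 24571 - 2*sqrt(105)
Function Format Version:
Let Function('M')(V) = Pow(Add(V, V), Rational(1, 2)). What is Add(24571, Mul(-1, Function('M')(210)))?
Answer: Add(24571, Mul(-2, Pow(105, Rational(1, 2)))) ≈ 24551.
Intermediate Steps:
Function('M')(V) = Mul(Pow(2, Rational(1, 2)), Pow(V, Rational(1, 2))) (Function('M')(V) = Pow(Mul(2, V), Rational(1, 2)) = Mul(Pow(2, Rational(1, 2)), Pow(V, Rational(1, 2))))
Add(24571, Mul(-1, Function('M')(210))) = Add(24571, Mul(-1, Mul(Pow(2, Rational(1, 2)), Pow(210, Rational(1, 2))))) = Add(24571, Mul(-1, Mul(2, Pow(105, Rational(1, 2))))) = Add(24571, Mul(-2, Pow(105, Rational(1, 2))))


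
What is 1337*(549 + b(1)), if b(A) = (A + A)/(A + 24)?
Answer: 18352999/25 ≈ 7.3412e+5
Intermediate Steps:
b(A) = 2*A/(24 + A) (b(A) = (2*A)/(24 + A) = 2*A/(24 + A))
1337*(549 + b(1)) = 1337*(549 + 2*1/(24 + 1)) = 1337*(549 + 2*1/25) = 1337*(549 + 2*1*(1/25)) = 1337*(549 + 2/25) = 1337*(13727/25) = 18352999/25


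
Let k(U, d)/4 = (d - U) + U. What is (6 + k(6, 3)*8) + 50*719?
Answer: 36052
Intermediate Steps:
k(U, d) = 4*d (k(U, d) = 4*((d - U) + U) = 4*d)
(6 + k(6, 3)*8) + 50*719 = (6 + (4*3)*8) + 50*719 = (6 + 12*8) + 35950 = (6 + 96) + 35950 = 102 + 35950 = 36052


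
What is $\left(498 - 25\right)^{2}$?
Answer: $223729$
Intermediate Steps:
$\left(498 - 25\right)^{2} = 473^{2} = 223729$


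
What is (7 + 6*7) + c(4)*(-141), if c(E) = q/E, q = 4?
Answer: -92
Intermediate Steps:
c(E) = 4/E
(7 + 6*7) + c(4)*(-141) = (7 + 6*7) + (4/4)*(-141) = (7 + 42) + (4*(¼))*(-141) = 49 + 1*(-141) = 49 - 141 = -92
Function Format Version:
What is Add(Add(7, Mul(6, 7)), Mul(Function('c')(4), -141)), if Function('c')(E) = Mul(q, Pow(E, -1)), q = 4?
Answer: -92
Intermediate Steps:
Function('c')(E) = Mul(4, Pow(E, -1))
Add(Add(7, Mul(6, 7)), Mul(Function('c')(4), -141)) = Add(Add(7, Mul(6, 7)), Mul(Mul(4, Pow(4, -1)), -141)) = Add(Add(7, 42), Mul(Mul(4, Rational(1, 4)), -141)) = Add(49, Mul(1, -141)) = Add(49, -141) = -92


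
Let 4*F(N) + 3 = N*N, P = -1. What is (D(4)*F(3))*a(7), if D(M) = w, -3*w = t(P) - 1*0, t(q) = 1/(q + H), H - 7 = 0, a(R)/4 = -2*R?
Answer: 14/3 ≈ 4.6667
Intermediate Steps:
a(R) = -8*R (a(R) = 4*(-2*R) = -8*R)
H = 7 (H = 7 + 0 = 7)
t(q) = 1/(7 + q) (t(q) = 1/(q + 7) = 1/(7 + q))
F(N) = -¾ + N²/4 (F(N) = -¾ + (N*N)/4 = -¾ + N²/4)
w = -1/18 (w = -(1/(7 - 1) - 1*0)/3 = -(1/6 + 0)/3 = -(⅙ + 0)/3 = -⅓*⅙ = -1/18 ≈ -0.055556)
D(M) = -1/18
(D(4)*F(3))*a(7) = (-(-¾ + (¼)*3²)/18)*(-8*7) = -(-¾ + (¼)*9)/18*(-56) = -(-¾ + 9/4)/18*(-56) = -1/18*3/2*(-56) = -1/12*(-56) = 14/3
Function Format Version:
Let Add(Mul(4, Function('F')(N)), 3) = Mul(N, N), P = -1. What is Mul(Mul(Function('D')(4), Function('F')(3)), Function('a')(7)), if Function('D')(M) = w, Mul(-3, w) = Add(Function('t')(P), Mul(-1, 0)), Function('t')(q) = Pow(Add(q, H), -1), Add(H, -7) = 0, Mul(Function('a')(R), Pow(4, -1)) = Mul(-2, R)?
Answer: Rational(14, 3) ≈ 4.6667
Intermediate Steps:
Function('a')(R) = Mul(-8, R) (Function('a')(R) = Mul(4, Mul(-2, R)) = Mul(-8, R))
H = 7 (H = Add(7, 0) = 7)
Function('t')(q) = Pow(Add(7, q), -1) (Function('t')(q) = Pow(Add(q, 7), -1) = Pow(Add(7, q), -1))
Function('F')(N) = Add(Rational(-3, 4), Mul(Rational(1, 4), Pow(N, 2))) (Function('F')(N) = Add(Rational(-3, 4), Mul(Rational(1, 4), Mul(N, N))) = Add(Rational(-3, 4), Mul(Rational(1, 4), Pow(N, 2))))
w = Rational(-1, 18) (w = Mul(Rational(-1, 3), Add(Pow(Add(7, -1), -1), Mul(-1, 0))) = Mul(Rational(-1, 3), Add(Pow(6, -1), 0)) = Mul(Rational(-1, 3), Add(Rational(1, 6), 0)) = Mul(Rational(-1, 3), Rational(1, 6)) = Rational(-1, 18) ≈ -0.055556)
Function('D')(M) = Rational(-1, 18)
Mul(Mul(Function('D')(4), Function('F')(3)), Function('a')(7)) = Mul(Mul(Rational(-1, 18), Add(Rational(-3, 4), Mul(Rational(1, 4), Pow(3, 2)))), Mul(-8, 7)) = Mul(Mul(Rational(-1, 18), Add(Rational(-3, 4), Mul(Rational(1, 4), 9))), -56) = Mul(Mul(Rational(-1, 18), Add(Rational(-3, 4), Rational(9, 4))), -56) = Mul(Mul(Rational(-1, 18), Rational(3, 2)), -56) = Mul(Rational(-1, 12), -56) = Rational(14, 3)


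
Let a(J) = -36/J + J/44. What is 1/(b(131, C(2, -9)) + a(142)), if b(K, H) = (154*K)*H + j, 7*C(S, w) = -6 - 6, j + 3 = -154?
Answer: -1562/54260797 ≈ -2.8787e-5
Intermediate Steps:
j = -157 (j = -3 - 154 = -157)
C(S, w) = -12/7 (C(S, w) = (-6 - 6)/7 = (⅐)*(-12) = -12/7)
b(K, H) = -157 + 154*H*K (b(K, H) = (154*K)*H - 157 = 154*H*K - 157 = -157 + 154*H*K)
a(J) = -36/J + J/44 (a(J) = -36/J + J*(1/44) = -36/J + J/44)
1/(b(131, C(2, -9)) + a(142)) = 1/((-157 + 154*(-12/7)*131) + (-36/142 + (1/44)*142)) = 1/((-157 - 34584) + (-36*1/142 + 71/22)) = 1/(-34741 + (-18/71 + 71/22)) = 1/(-34741 + 4645/1562) = 1/(-54260797/1562) = -1562/54260797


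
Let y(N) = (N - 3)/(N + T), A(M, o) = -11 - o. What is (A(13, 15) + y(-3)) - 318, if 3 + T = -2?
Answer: -1373/4 ≈ -343.25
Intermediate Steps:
T = -5 (T = -3 - 2 = -5)
y(N) = (-3 + N)/(-5 + N) (y(N) = (N - 3)/(N - 5) = (-3 + N)/(-5 + N))
(A(13, 15) + y(-3)) - 318 = ((-11 - 1*15) + (-3 - 3)/(-5 - 3)) - 318 = ((-11 - 15) - 6/(-8)) - 318 = (-26 - 1/8*(-6)) - 318 = (-26 + 3/4) - 318 = -101/4 - 318 = -1373/4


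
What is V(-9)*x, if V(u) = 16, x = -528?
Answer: -8448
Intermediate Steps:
V(-9)*x = 16*(-528) = -8448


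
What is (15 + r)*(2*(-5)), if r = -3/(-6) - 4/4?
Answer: -145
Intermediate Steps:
r = -½ (r = -3*(-⅙) - 4*¼ = ½ - 1 = -½ ≈ -0.50000)
(15 + r)*(2*(-5)) = (15 - ½)*(2*(-5)) = (29/2)*(-10) = -145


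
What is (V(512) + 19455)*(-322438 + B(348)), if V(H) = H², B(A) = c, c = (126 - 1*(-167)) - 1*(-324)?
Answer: -90624471779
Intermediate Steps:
c = 617 (c = (126 + 167) + 324 = 293 + 324 = 617)
B(A) = 617
(V(512) + 19455)*(-322438 + B(348)) = (512² + 19455)*(-322438 + 617) = (262144 + 19455)*(-321821) = 281599*(-321821) = -90624471779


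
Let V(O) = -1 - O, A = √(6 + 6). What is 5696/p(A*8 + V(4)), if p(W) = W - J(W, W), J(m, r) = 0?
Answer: 28480/743 + 91136*√3/743 ≈ 250.78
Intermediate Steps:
A = 2*√3 (A = √12 = 2*√3 ≈ 3.4641)
p(W) = W (p(W) = W - 1*0 = W + 0 = W)
5696/p(A*8 + V(4)) = 5696/((2*√3)*8 + (-1 - 1*4)) = 5696/(16*√3 + (-1 - 4)) = 5696/(16*√3 - 5) = 5696/(-5 + 16*√3)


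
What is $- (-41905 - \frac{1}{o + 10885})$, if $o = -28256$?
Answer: $\frac{727931754}{17371} \approx 41905.0$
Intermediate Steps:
$- (-41905 - \frac{1}{o + 10885}) = - (-41905 - \frac{1}{-28256 + 10885}) = - (-41905 - \frac{1}{-17371}) = - (-41905 - - \frac{1}{17371}) = - (-41905 + \frac{1}{17371}) = \left(-1\right) \left(- \frac{727931754}{17371}\right) = \frac{727931754}{17371}$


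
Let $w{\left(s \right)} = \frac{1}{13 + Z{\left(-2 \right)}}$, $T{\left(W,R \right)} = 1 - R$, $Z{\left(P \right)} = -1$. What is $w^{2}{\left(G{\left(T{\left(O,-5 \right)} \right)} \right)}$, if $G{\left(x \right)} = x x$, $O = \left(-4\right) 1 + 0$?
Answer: $\frac{1}{144} \approx 0.0069444$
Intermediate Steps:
$O = -4$ ($O = -4 + 0 = -4$)
$G{\left(x \right)} = x^{2}$
$w{\left(s \right)} = \frac{1}{12}$ ($w{\left(s \right)} = \frac{1}{13 - 1} = \frac{1}{12}$)
$w^{2}{\left(G{\left(T{\left(O,-5 \right)} \right)} \right)} = \left(\frac{1}{12}\right)^{2} = \frac{1}{144}$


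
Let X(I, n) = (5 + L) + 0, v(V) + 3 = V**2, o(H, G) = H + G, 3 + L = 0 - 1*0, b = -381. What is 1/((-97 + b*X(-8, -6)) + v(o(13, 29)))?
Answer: 1/902 ≈ 0.0011086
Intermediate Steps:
L = -3 (L = -3 + (0 - 1*0) = -3 + (0 + 0) = -3 + 0 = -3)
o(H, G) = G + H
v(V) = -3 + V**2
X(I, n) = 2 (X(I, n) = (5 - 3) + 0 = 2 + 0 = 2)
1/((-97 + b*X(-8, -6)) + v(o(13, 29))) = 1/((-97 - 381*2) + (-3 + (29 + 13)**2)) = 1/((-97 - 762) + (-3 + 42**2)) = 1/(-859 + (-3 + 1764)) = 1/(-859 + 1761) = 1/902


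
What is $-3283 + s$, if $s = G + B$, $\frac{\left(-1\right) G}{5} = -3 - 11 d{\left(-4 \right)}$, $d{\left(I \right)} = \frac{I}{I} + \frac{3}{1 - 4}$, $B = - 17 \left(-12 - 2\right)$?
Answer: $-3030$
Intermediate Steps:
$B = 238$ ($B = \left(-17\right) \left(-14\right) = 238$)
$d{\left(I \right)} = 0$ ($d{\left(I \right)} = 1 + \frac{3}{1 - 4} = 1 + \frac{3}{-3} = 1 + 3 \left(- \frac{1}{3}\right) = 1 - 1 = 0$)
$G = 15$ ($G = - 5 \left(-3 - 0\right) = - 5 \left(-3 + 0\right) = \left(-5\right) \left(-3\right) = 15$)
$s = 253$ ($s = 15 + 238 = 253$)
$-3283 + s = -3283 + 253 = -3030$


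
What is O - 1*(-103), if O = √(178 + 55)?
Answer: 103 + √233 ≈ 118.26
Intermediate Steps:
O = √233 ≈ 15.264
O - 1*(-103) = √233 - 1*(-103) = √233 + 103 = 103 + √233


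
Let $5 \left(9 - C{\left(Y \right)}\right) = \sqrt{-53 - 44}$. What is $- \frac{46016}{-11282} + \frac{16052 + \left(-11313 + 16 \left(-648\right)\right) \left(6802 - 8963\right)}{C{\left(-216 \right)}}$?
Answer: $\frac{59486965695901}{11970202} + \frac{234343465 i \sqrt{97}}{2122} \approx 4.9696 \cdot 10^{6} + 1.0877 \cdot 10^{6} i$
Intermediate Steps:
$C{\left(Y \right)} = 9 - \frac{i \sqrt{97}}{5}$ ($C{\left(Y \right)} = 9 - \frac{\sqrt{-53 - 44}}{5} = 9 - \frac{\sqrt{-97}}{5} = 9 - \frac{i \sqrt{97}}{5}$)
$- \frac{46016}{-11282} + \frac{16052 + \left(-11313 + 16 \left(-648\right)\right) \left(6802 - 8963\right)}{C{\left(-216 \right)}} = - \frac{46016}{-11282} + \frac{16052 + \left(-11313 + 16 \left(-648\right)\right) \left(6802 - 8963\right)}{9 - \frac{i \sqrt{97}}{5}} = \left(-46016\right) \left(- \frac{1}{11282}\right) + \frac{16052 + \left(-11313 - 10368\right) \left(-2161\right)}{9 - \frac{i \sqrt{97}}{5}} = \frac{23008}{5641} + \frac{16052 - -46852641}{9 - \frac{i \sqrt{97}}{5}} = \frac{23008}{5641} + \frac{16052 + 46852641}{9 - \frac{i \sqrt{97}}{5}} = \frac{23008}{5641} + \frac{46868693}{9 - \frac{i \sqrt{97}}{5}}$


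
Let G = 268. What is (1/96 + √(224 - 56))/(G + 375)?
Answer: 1/61728 + 2*√42/643 ≈ 0.020174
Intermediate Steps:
(1/96 + √(224 - 56))/(G + 375) = (1/96 + √(224 - 56))/(268 + 375) = (1/96 + √168)/643 = (1/96 + 2*√42)*(1/643) = 1/61728 + 2*√42/643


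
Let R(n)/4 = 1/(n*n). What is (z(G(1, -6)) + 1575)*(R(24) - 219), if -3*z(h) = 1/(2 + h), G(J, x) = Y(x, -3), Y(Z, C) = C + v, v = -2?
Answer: -27940010/81 ≈ -3.4494e+5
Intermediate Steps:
Y(Z, C) = -2 + C (Y(Z, C) = C - 2 = -2 + C)
G(J, x) = -5 (G(J, x) = -2 - 3 = -5)
z(h) = -1/(3*(2 + h))
R(n) = 4/n² (R(n) = 4*(1/(n*n)) = 4/n²)
(z(G(1, -6)) + 1575)*(R(24) - 219) = (-1/(6 + 3*(-5)) + 1575)*(4/24² - 219) = (-1/(6 - 15) + 1575)*(4*(1/576) - 219) = (-1/(-9) + 1575)*(1/144 - 219) = (-1*(-⅑) + 1575)*(-31535/144) = (⅑ + 1575)*(-31535/144) = (14176/9)*(-31535/144) = -27940010/81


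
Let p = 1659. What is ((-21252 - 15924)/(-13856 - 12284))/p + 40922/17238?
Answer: 73969788817/31147816245 ≈ 2.3748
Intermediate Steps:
((-21252 - 15924)/(-13856 - 12284))/p + 40922/17238 = ((-21252 - 15924)/(-13856 - 12284))/1659 + 40922/17238 = -37176/(-26140)*(1/1659) + 40922*(1/17238) = -37176*(-1/26140)*(1/1659) + 20461/8619 = (9294/6535)*(1/1659) + 20461/8619 = 3098/3613855 + 20461/8619 = 73969788817/31147816245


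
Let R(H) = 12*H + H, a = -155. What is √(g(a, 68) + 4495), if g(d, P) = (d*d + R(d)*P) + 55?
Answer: 23*I*√205 ≈ 329.31*I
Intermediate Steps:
R(H) = 13*H
g(d, P) = 55 + d² + 13*P*d (g(d, P) = (d*d + (13*d)*P) + 55 = (d² + 13*P*d) + 55 = 55 + d² + 13*P*d)
√(g(a, 68) + 4495) = √((55 + (-155)² + 13*68*(-155)) + 4495) = √((55 + 24025 - 137020) + 4495) = √(-112940 + 4495) = √(-108445) = 23*I*√205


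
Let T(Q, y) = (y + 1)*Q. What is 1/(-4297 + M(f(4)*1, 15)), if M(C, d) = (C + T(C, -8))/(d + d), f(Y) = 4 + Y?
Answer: -5/21493 ≈ -0.00023263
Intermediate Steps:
T(Q, y) = Q*(1 + y) (T(Q, y) = (1 + y)*Q = Q*(1 + y))
M(C, d) = -3*C/d (M(C, d) = (C + C*(1 - 8))/(d + d) = (C + C*(-7))/((2*d)) = (C - 7*C)*(1/(2*d)) = (-6*C)*(1/(2*d)) = -3*C/d)
1/(-4297 + M(f(4)*1, 15)) = 1/(-4297 - 3*(4 + 4)*1/15) = 1/(-4297 - 3*8*1*1/15) = 1/(-4297 - 3*8*1/15) = 1/(-4297 - 8/5) = 1/(-21493/5) = -5/21493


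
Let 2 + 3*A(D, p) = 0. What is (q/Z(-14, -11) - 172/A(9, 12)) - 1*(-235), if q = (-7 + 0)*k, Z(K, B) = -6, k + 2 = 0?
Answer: 1472/3 ≈ 490.67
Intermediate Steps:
k = -2 (k = -2 + 0 = -2)
A(D, p) = -⅔ (A(D, p) = -⅔ + (⅓)*0 = -⅔ + 0 = -⅔)
q = 14 (q = (-7 + 0)*(-2) = -7*(-2) = 14)
(q/Z(-14, -11) - 172/A(9, 12)) - 1*(-235) = (14/(-6) - 172/(-⅔)) - 1*(-235) = (14*(-⅙) - 172*(-3/2)) + 235 = (-7/3 + 258) + 235 = 767/3 + 235 = 1472/3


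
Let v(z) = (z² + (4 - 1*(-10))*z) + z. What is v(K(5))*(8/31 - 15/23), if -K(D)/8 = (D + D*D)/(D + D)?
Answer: -60696/713 ≈ -85.128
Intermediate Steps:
K(D) = -4*(D + D²)/D (K(D) = -8*(D + D*D)/(D + D) = -8*(D + D²)/(2*D) = -8*(D + D²)*1/(2*D) = -4*(D + D²)/D)
v(z) = z² + 15*z (v(z) = (z² + (4 + 10)*z) + z = (z² + 14*z) + z = z² + 15*z)
v(K(5))*(8/31 - 15/23) = ((-4 - 4*5)*(15 + (-4 - 4*5)))*(8/31 - 15/23) = ((-4 - 20)*(15 + (-4 - 20)))*(8*(1/31) - 15*1/23) = (-24*(15 - 24))*(8/31 - 15/23) = -24*(-9)*(-281/713) = 216*(-281/713) = -60696/713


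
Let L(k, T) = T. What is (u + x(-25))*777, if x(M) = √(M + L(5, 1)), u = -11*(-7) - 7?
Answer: 54390 + 1554*I*√6 ≈ 54390.0 + 3806.5*I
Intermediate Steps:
u = 70 (u = 77 - 7 = 70)
x(M) = √(1 + M) (x(M) = √(M + 1) = √(1 + M))
(u + x(-25))*777 = (70 + √(1 - 25))*777 = (70 + √(-24))*777 = (70 + 2*I*√6)*777 = 54390 + 1554*I*√6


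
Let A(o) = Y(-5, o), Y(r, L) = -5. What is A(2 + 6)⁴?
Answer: 625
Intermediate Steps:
A(o) = -5
A(2 + 6)⁴ = (-5)⁴ = 625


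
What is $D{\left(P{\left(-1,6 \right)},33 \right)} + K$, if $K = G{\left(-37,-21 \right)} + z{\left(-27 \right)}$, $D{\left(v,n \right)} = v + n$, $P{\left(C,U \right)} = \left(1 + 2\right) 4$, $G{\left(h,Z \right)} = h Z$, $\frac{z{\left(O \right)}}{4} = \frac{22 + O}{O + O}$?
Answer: $\frac{22204}{27} \approx 822.37$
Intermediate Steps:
$z{\left(O \right)} = \frac{2 \left(22 + O\right)}{O}$ ($z{\left(O \right)} = 4 \frac{22 + O}{O + O} = 4 \frac{22 + O}{2 O} = \frac{2 \left(22 + O\right)}{O}$)
$G{\left(h,Z \right)} = Z h$
$P{\left(C,U \right)} = 12$ ($P{\left(C,U \right)} = 3 \cdot 4 = 12$)
$D{\left(v,n \right)} = n + v$
$K = \frac{20989}{27}$ ($K = \left(-21\right) \left(-37\right) + \left(2 + \frac{44}{-27}\right) = 777 + \left(2 + 44 \left(- \frac{1}{27}\right)\right) = 777 + \left(2 - \frac{44}{27}\right) = 777 + \frac{10}{27} = \frac{20989}{27} \approx 777.37$)
$D{\left(P{\left(-1,6 \right)},33 \right)} + K = \left(33 + 12\right) + \frac{20989}{27} = 45 + \frac{20989}{27} = \frac{22204}{27}$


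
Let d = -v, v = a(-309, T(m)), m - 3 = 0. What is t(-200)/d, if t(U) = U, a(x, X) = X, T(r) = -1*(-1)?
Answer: 200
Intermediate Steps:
m = 3 (m = 3 + 0 = 3)
T(r) = 1
v = 1
d = -1 (d = -1*1 = -1)
t(-200)/d = -200/(-1) = -200*(-1) = 200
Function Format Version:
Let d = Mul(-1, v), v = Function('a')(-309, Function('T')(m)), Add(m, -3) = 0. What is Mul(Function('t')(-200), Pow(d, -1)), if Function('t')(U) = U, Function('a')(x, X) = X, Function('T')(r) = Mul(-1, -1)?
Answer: 200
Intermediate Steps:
m = 3 (m = Add(3, 0) = 3)
Function('T')(r) = 1
v = 1
d = -1 (d = Mul(-1, 1) = -1)
Mul(Function('t')(-200), Pow(d, -1)) = Mul(-200, Pow(-1, -1)) = Mul(-200, -1) = 200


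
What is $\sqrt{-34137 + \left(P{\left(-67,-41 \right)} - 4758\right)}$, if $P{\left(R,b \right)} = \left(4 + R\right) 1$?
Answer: $i \sqrt{38958} \approx 197.38 i$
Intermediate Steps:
$P{\left(R,b \right)} = 4 + R$
$\sqrt{-34137 + \left(P{\left(-67,-41 \right)} - 4758\right)} = \sqrt{-34137 + \left(\left(4 - 67\right) - 4758\right)} = \sqrt{-34137 - 4821} = \sqrt{-38958} = i \sqrt{38958}$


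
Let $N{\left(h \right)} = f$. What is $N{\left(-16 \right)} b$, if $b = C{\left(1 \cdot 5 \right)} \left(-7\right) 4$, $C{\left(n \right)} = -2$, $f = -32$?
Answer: $-1792$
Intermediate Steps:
$N{\left(h \right)} = -32$
$b = 56$ ($b = \left(-2\right) \left(-7\right) 4 = 14 \cdot 4 = 56$)
$N{\left(-16 \right)} b = \left(-32\right) 56 = -1792$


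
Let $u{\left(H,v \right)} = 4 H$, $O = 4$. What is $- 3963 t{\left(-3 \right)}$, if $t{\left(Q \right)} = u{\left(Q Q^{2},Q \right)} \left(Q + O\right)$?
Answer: $428004$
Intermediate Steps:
$t{\left(Q \right)} = 4 Q^{3} \left(4 + Q\right)$ ($t{\left(Q \right)} = 4 Q Q^{2} \left(Q + 4\right) = 4 Q^{3} \left(4 + Q\right)$)
$- 3963 t{\left(-3 \right)} = - 3963 \cdot 4 \left(-3\right)^{3} \left(4 - 3\right) = - 3963 \cdot 4 \left(-27\right) 1 = \left(-3963\right) \left(-108\right) = 428004$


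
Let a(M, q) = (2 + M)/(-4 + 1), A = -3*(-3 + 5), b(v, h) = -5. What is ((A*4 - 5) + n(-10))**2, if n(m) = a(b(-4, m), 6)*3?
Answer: 676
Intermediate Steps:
A = -6 (A = -3*2 = -6)
a(M, q) = -2/3 - M/3 (a(M, q) = (2 + M)/(-3) = (2 + M)*(-1/3) = -2/3 - M/3)
n(m) = 3 (n(m) = (-2/3 - 1/3*(-5))*3 = (-2/3 + 5/3)*3 = 1*3 = 3)
((A*4 - 5) + n(-10))**2 = ((-6*4 - 5) + 3)**2 = ((-24 - 5) + 3)**2 = (-29 + 3)**2 = (-26)**2 = 676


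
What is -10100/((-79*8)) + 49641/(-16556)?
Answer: 16980311/1307924 ≈ 12.983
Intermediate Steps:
-10100/((-79*8)) + 49641/(-16556) = -10100/(-632) + 49641*(-1/16556) = -10100*(-1/632) - 49641/16556 = 2525/158 - 49641/16556 = 16980311/1307924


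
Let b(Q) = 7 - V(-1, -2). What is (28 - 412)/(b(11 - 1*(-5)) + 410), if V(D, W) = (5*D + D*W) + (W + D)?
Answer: -128/141 ≈ -0.90780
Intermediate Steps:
V(D, W) = W + 6*D + D*W (V(D, W) = (5*D + D*W) + (D + W) = W + 6*D + D*W)
b(Q) = 13 (b(Q) = 7 - (-2 + 6*(-1) - 1*(-2)) = 7 - (-2 - 6 + 2) = 7 - 1*(-6) = 7 + 6 = 13)
(28 - 412)/(b(11 - 1*(-5)) + 410) = (28 - 412)/(13 + 410) = -384/423 = -384*1/423 = -128/141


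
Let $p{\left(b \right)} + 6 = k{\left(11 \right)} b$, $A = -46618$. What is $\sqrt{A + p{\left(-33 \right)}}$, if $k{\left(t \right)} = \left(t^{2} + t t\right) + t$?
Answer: $i \sqrt{54973} \approx 234.46 i$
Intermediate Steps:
$k{\left(t \right)} = t + 2 t^{2}$ ($k{\left(t \right)} = \left(t^{2} + t^{2}\right) + t = 2 t^{2} + t = t + 2 t^{2}$)
$p{\left(b \right)} = -6 + 253 b$ ($p{\left(b \right)} = -6 + 11 \left(1 + 2 \cdot 11\right) b = -6 + 11 \left(1 + 22\right) b = -6 + 11 \cdot 23 b = -6 + 253 b$)
$\sqrt{A + p{\left(-33 \right)}} = \sqrt{-46618 + \left(-6 + 253 \left(-33\right)\right)} = \sqrt{-46618 - 8355} = \sqrt{-54973} = i \sqrt{54973}$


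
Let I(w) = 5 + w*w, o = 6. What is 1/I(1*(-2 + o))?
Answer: 1/21 ≈ 0.047619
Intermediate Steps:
I(w) = 5 + w²
1/I(1*(-2 + o)) = 1/(5 + (1*(-2 + 6))²) = 1/(5 + (1*4)²) = 1/(5 + 4²) = 1/(5 + 16) = 1/21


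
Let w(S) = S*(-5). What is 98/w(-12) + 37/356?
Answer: 9277/5340 ≈ 1.7373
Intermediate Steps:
w(S) = -5*S
98/w(-12) + 37/356 = 98/((-5*(-12))) + 37/356 = 98/60 + 37*(1/356) = 98*(1/60) + 37/356 = 49/30 + 37/356 = 9277/5340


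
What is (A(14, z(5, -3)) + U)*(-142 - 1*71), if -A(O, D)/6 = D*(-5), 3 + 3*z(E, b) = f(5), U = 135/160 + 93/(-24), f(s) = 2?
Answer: 88821/32 ≈ 2775.7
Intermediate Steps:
U = -97/32 (U = 135*(1/160) + 93*(-1/24) = 27/32 - 31/8 = -97/32 ≈ -3.0313)
z(E, b) = -1/3 (z(E, b) = -1 + (1/3)*2 = -1 + 2/3 = -1/3)
A(O, D) = 30*D (A(O, D) = -6*D*(-5) = -(-30)*D = 30*D)
(A(14, z(5, -3)) + U)*(-142 - 1*71) = (30*(-1/3) - 97/32)*(-142 - 1*71) = (-10 - 97/32)*(-142 - 71) = -417/32*(-213) = 88821/32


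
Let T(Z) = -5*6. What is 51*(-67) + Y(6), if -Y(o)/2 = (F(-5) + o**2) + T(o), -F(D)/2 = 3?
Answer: -3417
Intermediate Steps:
T(Z) = -30
F(D) = -6 (F(D) = -2*3 = -6)
Y(o) = 72 - 2*o**2 (Y(o) = -2*((-6 + o**2) - 30) = -2*(-36 + o**2) = 72 - 2*o**2)
51*(-67) + Y(6) = 51*(-67) + (72 - 2*6**2) = -3417 + (72 - 2*36) = -3417 + (72 - 72) = -3417 + 0 = -3417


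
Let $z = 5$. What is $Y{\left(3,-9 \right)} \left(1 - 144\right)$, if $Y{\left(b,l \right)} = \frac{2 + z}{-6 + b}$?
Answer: $\frac{1001}{3} \approx 333.67$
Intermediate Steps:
$Y{\left(b,l \right)} = \frac{7}{-6 + b}$ ($Y{\left(b,l \right)} = \frac{2 + 5}{-6 + b} = \frac{7}{-6 + b}$)
$Y{\left(3,-9 \right)} \left(1 - 144\right) = \frac{7}{-6 + 3} \left(1 - 144\right) = \frac{7}{-3} \left(-143\right) = 7 \left(- \frac{1}{3}\right) \left(-143\right) = \left(- \frac{7}{3}\right) \left(-143\right) = \frac{1001}{3}$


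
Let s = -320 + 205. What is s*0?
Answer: 0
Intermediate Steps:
s = -115
s*0 = -115*0 = 0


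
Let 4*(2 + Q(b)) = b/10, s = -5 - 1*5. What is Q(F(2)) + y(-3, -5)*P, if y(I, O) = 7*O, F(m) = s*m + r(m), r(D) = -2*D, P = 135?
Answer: -23638/5 ≈ -4727.6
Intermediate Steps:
s = -10 (s = -5 - 5 = -10)
F(m) = -12*m (F(m) = -10*m - 2*m = -12*m)
Q(b) = -2 + b/40 (Q(b) = -2 + (b/10)/4 = -2 + b/40)
Q(F(2)) + y(-3, -5)*P = (-2 + (-12*2)/40) + (7*(-5))*135 = (-2 + (1/40)*(-24)) - 35*135 = (-2 - 3/5) - 4725 = -13/5 - 4725 = -23638/5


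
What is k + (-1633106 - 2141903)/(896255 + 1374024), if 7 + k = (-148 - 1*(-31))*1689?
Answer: -448656310989/2270279 ≈ -1.9762e+5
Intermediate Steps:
k = -197620 (k = -7 + (-148 - 1*(-31))*1689 = -7 + (-148 + 31)*1689 = -7 - 117*1689 = -7 - 197613 = -197620)
k + (-1633106 - 2141903)/(896255 + 1374024) = -197620 + (-1633106 - 2141903)/(896255 + 1374024) = -197620 - 3775009/2270279 = -448656310989/2270279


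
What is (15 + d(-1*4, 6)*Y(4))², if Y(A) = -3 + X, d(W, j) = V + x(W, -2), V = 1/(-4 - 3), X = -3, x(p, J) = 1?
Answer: 4761/49 ≈ 97.163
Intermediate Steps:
V = -⅐ (V = 1/(-7) = -⅐ ≈ -0.14286)
d(W, j) = 6/7 (d(W, j) = -⅐ + 1 = 6/7)
Y(A) = -6 (Y(A) = -3 - 3 = -6)
(15 + d(-1*4, 6)*Y(4))² = (15 + (6/7)*(-6))² = (15 - 36/7)² = (69/7)² = 4761/49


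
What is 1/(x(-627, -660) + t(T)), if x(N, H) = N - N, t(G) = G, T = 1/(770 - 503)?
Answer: 267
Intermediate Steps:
T = 1/267 ≈ 0.0037453
x(N, H) = 0
1/(x(-627, -660) + t(T)) = 1/(0 + 1/267) = 1/(1/267) = 267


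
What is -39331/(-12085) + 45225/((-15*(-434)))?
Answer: 53505929/5244890 ≈ 10.202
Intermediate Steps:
-39331/(-12085) + 45225/((-15*(-434))) = -39331*(-1/12085) + 45225/6510 = 39331/12085 + 45225*(1/6510) = 39331/12085 + 3015/434 = 53505929/5244890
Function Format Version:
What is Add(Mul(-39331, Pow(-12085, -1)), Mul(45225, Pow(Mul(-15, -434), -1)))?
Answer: Rational(53505929, 5244890) ≈ 10.202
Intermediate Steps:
Add(Mul(-39331, Pow(-12085, -1)), Mul(45225, Pow(Mul(-15, -434), -1))) = Add(Mul(-39331, Rational(-1, 12085)), Mul(45225, Pow(6510, -1))) = Add(Rational(39331, 12085), Mul(45225, Rational(1, 6510))) = Add(Rational(39331, 12085), Rational(3015, 434)) = Rational(53505929, 5244890)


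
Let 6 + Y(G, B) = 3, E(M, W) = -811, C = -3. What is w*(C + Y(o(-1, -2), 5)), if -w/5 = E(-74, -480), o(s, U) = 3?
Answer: -24330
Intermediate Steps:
Y(G, B) = -3 (Y(G, B) = -6 + 3 = -3)
w = 4055 (w = -5*(-811) = 4055)
w*(C + Y(o(-1, -2), 5)) = 4055*(-3 - 3) = 4055*(-6) = -24330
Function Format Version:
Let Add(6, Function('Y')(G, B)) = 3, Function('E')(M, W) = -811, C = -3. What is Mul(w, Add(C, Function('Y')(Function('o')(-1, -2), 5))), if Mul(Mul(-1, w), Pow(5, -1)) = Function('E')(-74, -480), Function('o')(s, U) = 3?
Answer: -24330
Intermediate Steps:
Function('Y')(G, B) = -3 (Function('Y')(G, B) = Add(-6, 3) = -3)
w = 4055 (w = Mul(-5, -811) = 4055)
Mul(w, Add(C, Function('Y')(Function('o')(-1, -2), 5))) = Mul(4055, Add(-3, -3)) = Mul(4055, -6) = -24330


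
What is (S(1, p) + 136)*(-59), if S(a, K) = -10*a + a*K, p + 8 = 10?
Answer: -7552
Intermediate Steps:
p = 2 (p = -8 + 10 = 2)
S(a, K) = -10*a + K*a
(S(1, p) + 136)*(-59) = (1*(-10 + 2) + 136)*(-59) = (1*(-8) + 136)*(-59) = (-8 + 136)*(-59) = 128*(-59) = -7552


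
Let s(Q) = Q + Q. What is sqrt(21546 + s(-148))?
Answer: 25*sqrt(34) ≈ 145.77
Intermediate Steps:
s(Q) = 2*Q
sqrt(21546 + s(-148)) = sqrt(21546 + 2*(-148)) = sqrt(21546 - 296) = sqrt(21250) = 25*sqrt(34)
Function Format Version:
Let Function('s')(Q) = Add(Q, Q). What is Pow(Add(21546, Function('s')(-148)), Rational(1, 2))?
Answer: Mul(25, Pow(34, Rational(1, 2))) ≈ 145.77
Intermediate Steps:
Function('s')(Q) = Mul(2, Q)
Pow(Add(21546, Function('s')(-148)), Rational(1, 2)) = Pow(Add(21546, Mul(2, -148)), Rational(1, 2)) = Pow(Add(21546, -296), Rational(1, 2)) = Pow(21250, Rational(1, 2)) = Mul(25, Pow(34, Rational(1, 2)))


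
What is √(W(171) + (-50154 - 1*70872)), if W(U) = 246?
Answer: 6*I*√3355 ≈ 347.53*I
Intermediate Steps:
√(W(171) + (-50154 - 1*70872)) = √(246 + (-50154 - 1*70872)) = √(246 + (-50154 - 70872)) = √(246 - 121026) = √(-120780) = 6*I*√3355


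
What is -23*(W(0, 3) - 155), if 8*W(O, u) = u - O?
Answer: 28451/8 ≈ 3556.4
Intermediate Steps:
W(O, u) = -O/8 + u/8 (W(O, u) = (u - O)/8 = -O/8 + u/8)
-23*(W(0, 3) - 155) = -23*((-1/8*0 + (1/8)*3) - 155) = -23*((0 + 3/8) - 155) = -23*(3/8 - 155) = -23*(-1237/8) = 28451/8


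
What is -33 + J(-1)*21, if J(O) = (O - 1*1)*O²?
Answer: -75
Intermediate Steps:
J(O) = O²*(-1 + O) (J(O) = (O - 1)*O² = (-1 + O)*O² = O²*(-1 + O))
-33 + J(-1)*21 = -33 + ((-1)²*(-1 - 1))*21 = -33 + (1*(-2))*21 = -33 - 2*21 = -33 - 42 = -75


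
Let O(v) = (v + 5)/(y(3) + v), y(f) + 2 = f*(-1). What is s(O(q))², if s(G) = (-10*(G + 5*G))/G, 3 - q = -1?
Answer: 3600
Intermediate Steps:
q = 4 (q = 3 - 1*(-1) = 3 + 1 = 4)
y(f) = -2 - f (y(f) = -2 + f*(-1) = -2 - f)
O(v) = (5 + v)/(-5 + v) (O(v) = (v + 5)/((-2 - 1*3) + v) = (5 + v)/((-2 - 3) + v) = (5 + v)/(-5 + v))
s(G) = -60 (s(G) = (-60*G)/G = -60)
s(O(q))² = (-60)² = 3600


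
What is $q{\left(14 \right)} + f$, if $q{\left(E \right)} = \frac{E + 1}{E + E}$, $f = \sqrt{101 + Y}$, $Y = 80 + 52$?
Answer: $\frac{15}{28} + \sqrt{233} \approx 15.8$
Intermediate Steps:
$Y = 132$
$f = \sqrt{233}$ ($f = \sqrt{101 + 132} = \sqrt{233} \approx 15.264$)
$q{\left(E \right)} = \frac{1 + E}{2 E}$
$q{\left(14 \right)} + f = \frac{1 + 14}{2 \cdot 14} + \sqrt{233} = \frac{1}{2} \cdot \frac{1}{14} \cdot 15 + \sqrt{233} = \frac{15}{28} + \sqrt{233}$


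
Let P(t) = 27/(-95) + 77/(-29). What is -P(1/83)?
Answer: 8098/2755 ≈ 2.9394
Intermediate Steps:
P(t) = -8098/2755 (P(t) = 27*(-1/95) + 77*(-1/29) = -27/95 - 77/29 = -8098/2755)
-P(1/83) = -1*(-8098/2755) = 8098/2755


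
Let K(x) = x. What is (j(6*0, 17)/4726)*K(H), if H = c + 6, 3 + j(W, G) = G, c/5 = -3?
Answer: -63/2363 ≈ -0.026661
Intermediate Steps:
c = -15 (c = 5*(-3) = -15)
j(W, G) = -3 + G
H = -9 (H = -15 + 6 = -9)
(j(6*0, 17)/4726)*K(H) = ((-3 + 17)/4726)*(-9) = (14*(1/4726))*(-9) = (7/2363)*(-9) = -63/2363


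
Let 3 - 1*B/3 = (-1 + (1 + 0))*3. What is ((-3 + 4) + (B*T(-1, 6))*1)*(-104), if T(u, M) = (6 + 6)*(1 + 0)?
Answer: -11336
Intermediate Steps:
T(u, M) = 12 (T(u, M) = 12*1 = 12)
B = 9 (B = 9 - 3*(-1 + (1 + 0))*3 = 9 - 3*(-1 + 1)*3 = 9 - 0*3 = 9 - 3*0 = 9 + 0 = 9)
((-3 + 4) + (B*T(-1, 6))*1)*(-104) = ((-3 + 4) + (9*12)*1)*(-104) = (1 + 108*1)*(-104) = (1 + 108)*(-104) = 109*(-104) = -11336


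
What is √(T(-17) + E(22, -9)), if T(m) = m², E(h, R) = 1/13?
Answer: √48854/13 ≈ 17.002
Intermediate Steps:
E(h, R) = 1/13
√(T(-17) + E(22, -9)) = √((-17)² + 1/13) = √(289 + 1/13) = √(3758/13) = √48854/13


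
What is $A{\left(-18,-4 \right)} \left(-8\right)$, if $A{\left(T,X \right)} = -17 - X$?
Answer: $104$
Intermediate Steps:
$A{\left(-18,-4 \right)} \left(-8\right) = \left(-17 - -4\right) \left(-8\right) = \left(-17 + 4\right) \left(-8\right) = \left(-13\right) \left(-8\right) = 104$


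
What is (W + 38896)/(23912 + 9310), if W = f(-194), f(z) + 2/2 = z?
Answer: 38701/33222 ≈ 1.1649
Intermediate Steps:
f(z) = -1 + z
W = -195 (W = -1 - 194 = -195)
(W + 38896)/(23912 + 9310) = (-195 + 38896)/(23912 + 9310) = 38701/33222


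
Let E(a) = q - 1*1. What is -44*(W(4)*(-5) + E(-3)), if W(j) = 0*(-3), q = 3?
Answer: -88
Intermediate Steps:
W(j) = 0
E(a) = 2 (E(a) = 3 - 1*1 = 3 - 1 = 2)
-44*(W(4)*(-5) + E(-3)) = -44*(0*(-5) + 2) = -44*(0 + 2) = -44*2 = -88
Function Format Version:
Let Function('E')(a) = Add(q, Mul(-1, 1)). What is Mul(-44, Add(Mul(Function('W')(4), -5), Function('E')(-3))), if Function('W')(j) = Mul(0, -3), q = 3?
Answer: -88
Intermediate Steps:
Function('W')(j) = 0
Function('E')(a) = 2 (Function('E')(a) = Add(3, Mul(-1, 1)) = Add(3, -1) = 2)
Mul(-44, Add(Mul(Function('W')(4), -5), Function('E')(-3))) = Mul(-44, Add(Mul(0, -5), 2)) = Mul(-44, Add(0, 2)) = Mul(-44, 2) = -88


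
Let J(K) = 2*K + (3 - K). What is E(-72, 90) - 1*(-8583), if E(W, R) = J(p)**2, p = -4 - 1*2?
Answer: 8592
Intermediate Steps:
p = -6 (p = -4 - 2 = -6)
J(K) = 3 + K
E(W, R) = 9 (E(W, R) = (3 - 6)**2 = (-3)**2 = 9)
E(-72, 90) - 1*(-8583) = 9 - 1*(-8583) = 9 + 8583 = 8592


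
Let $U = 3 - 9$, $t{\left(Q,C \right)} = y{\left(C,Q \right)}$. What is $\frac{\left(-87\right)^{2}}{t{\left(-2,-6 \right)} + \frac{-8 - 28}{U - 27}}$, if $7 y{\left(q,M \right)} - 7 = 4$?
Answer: $\frac{582813}{205} \approx 2843.0$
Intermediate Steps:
$y{\left(q,M \right)} = \frac{11}{7}$ ($y{\left(q,M \right)} = 1 + \frac{1}{7} \cdot 4 = 1 + \frac{4}{7} = \frac{11}{7}$)
$t{\left(Q,C \right)} = \frac{11}{7}$
$U = -6$
$\frac{\left(-87\right)^{2}}{t{\left(-2,-6 \right)} + \frac{-8 - 28}{U - 27}} = \frac{\left(-87\right)^{2}}{\frac{11}{7} + \frac{-8 - 28}{-6 - 27}} = \frac{7569}{\frac{11}{7} - \frac{36}{-33}} = \frac{7569}{\frac{11}{7} - - \frac{12}{11}} = \frac{7569}{\frac{11}{7} + \frac{12}{11}} = \frac{7569}{\frac{205}{77}} = 7569 \cdot \frac{77}{205} = \frac{582813}{205}$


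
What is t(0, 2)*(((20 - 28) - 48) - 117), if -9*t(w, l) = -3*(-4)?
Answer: 692/3 ≈ 230.67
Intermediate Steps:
t(w, l) = -4/3 (t(w, l) = -(-1)*(-4)/3 = -1/9*12 = -4/3)
t(0, 2)*(((20 - 28) - 48) - 117) = -4*(((20 - 28) - 48) - 117)/3 = -4*((-8 - 48) - 117)/3 = -4*(-56 - 117)/3 = -4/3*(-173) = 692/3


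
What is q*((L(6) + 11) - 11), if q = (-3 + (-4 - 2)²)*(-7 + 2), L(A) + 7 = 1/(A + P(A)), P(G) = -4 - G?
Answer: 4785/4 ≈ 1196.3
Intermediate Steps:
L(A) = -29/4 (L(A) = -7 + 1/(A + (-4 - A)) = -7 + 1/(-4) = -7 - ¼ = -29/4)
q = -165 (q = (-3 + (-6)²)*(-5) = (-3 + 36)*(-5) = 33*(-5) = -165)
q*((L(6) + 11) - 11) = -165*((-29/4 + 11) - 11) = -165*(15/4 - 11) = -165*(-29/4) = 4785/4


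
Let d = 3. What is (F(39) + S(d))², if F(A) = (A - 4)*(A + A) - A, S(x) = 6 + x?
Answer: 7290000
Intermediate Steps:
F(A) = -A + 2*A*(-4 + A) (F(A) = (-4 + A)*(2*A) - A = 2*A*(-4 + A) - A = -A + 2*A*(-4 + A))
(F(39) + S(d))² = (39*(-9 + 2*39) + (6 + 3))² = (39*(-9 + 78) + 9)² = (39*69 + 9)² = (2691 + 9)² = 2700² = 7290000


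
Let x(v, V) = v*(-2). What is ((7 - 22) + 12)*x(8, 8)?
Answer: 48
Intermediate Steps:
x(v, V) = -2*v
((7 - 22) + 12)*x(8, 8) = ((7 - 22) + 12)*(-2*8) = (-15 + 12)*(-16) = -3*(-16) = 48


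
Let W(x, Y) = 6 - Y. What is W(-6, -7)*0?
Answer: 0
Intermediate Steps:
W(-6, -7)*0 = (6 - 1*(-7))*0 = (6 + 7)*0 = 13*0 = 0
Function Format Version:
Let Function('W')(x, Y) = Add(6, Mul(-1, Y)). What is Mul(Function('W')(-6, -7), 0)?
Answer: 0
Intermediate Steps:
Mul(Function('W')(-6, -7), 0) = Mul(Add(6, Mul(-1, -7)), 0) = Mul(Add(6, 7), 0) = Mul(13, 0) = 0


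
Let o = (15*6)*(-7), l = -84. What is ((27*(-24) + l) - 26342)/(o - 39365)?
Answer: 27074/39995 ≈ 0.67693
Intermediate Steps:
o = -630 (o = 90*(-7) = -630)
((27*(-24) + l) - 26342)/(o - 39365) = ((27*(-24) - 84) - 26342)/(-630 - 39365) = ((-648 - 84) - 26342)/(-39995) = (-732 - 26342)*(-1/39995) = -27074*(-1/39995) = 27074/39995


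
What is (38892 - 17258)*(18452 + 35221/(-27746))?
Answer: 5537589764307/13873 ≈ 3.9916e+8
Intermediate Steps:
(38892 - 17258)*(18452 + 35221/(-27746)) = 21634*(18452 + 35221*(-1/27746)) = 21634*(18452 - 35221/27746) = 21634*(511933971/27746) = 5537589764307/13873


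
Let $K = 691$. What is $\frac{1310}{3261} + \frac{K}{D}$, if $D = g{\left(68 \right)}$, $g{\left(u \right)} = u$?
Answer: $\frac{2342431}{221748} \approx 10.563$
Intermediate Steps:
$D = 68$
$\frac{1310}{3261} + \frac{K}{D} = \frac{1310}{3261} + \frac{691}{68} = \frac{2342431}{221748}$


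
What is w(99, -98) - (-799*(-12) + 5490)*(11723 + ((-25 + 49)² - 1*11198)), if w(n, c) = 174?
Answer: -16600704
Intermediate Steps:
w(99, -98) - (-799*(-12) + 5490)*(11723 + ((-25 + 49)² - 1*11198)) = 174 - (-799*(-12) + 5490)*(11723 + ((-25 + 49)² - 1*11198)) = 174 - (9588 + 5490)*(11723 + (24² - 11198)) = 174 - 15078*(11723 + (576 - 11198)) = 174 - 15078*(11723 - 10622) = 174 - 15078*1101 = 174 - 1*16600878 = 174 - 16600878 = -16600704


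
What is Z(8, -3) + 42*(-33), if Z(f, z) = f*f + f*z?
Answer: -1346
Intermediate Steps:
Z(f, z) = f**2 + f*z
Z(8, -3) + 42*(-33) = 8*(8 - 3) + 42*(-33) = 8*5 - 1386 = 40 - 1386 = -1346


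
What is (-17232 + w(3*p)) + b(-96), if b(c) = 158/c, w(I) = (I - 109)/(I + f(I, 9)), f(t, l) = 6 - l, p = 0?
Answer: -275157/16 ≈ -17197.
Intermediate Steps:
w(I) = (-109 + I)/(-3 + I) (w(I) = (I - 109)/(I + (6 - 1*9)) = (-109 + I)/(I + (6 - 9)) = (-109 + I)/(I - 3) = (-109 + I)/(-3 + I))
(-17232 + w(3*p)) + b(-96) = (-17232 + (-109 + 3*0)/(-3 + 3*0)) + 158/(-96) = (-17232 + (-109 + 0)/(-3 + 0)) + 158*(-1/96) = (-17232 - 109/(-3)) - 79/48 = (-17232 - ⅓*(-109)) - 79/48 = (-17232 + 109/3) - 79/48 = -51587/3 - 79/48 = -275157/16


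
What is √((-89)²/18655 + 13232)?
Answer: √4605003185055/18655 ≈ 115.03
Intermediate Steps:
√((-89)²/18655 + 13232) = √(7921*(1/18655) + 13232) = √(7921/18655 + 13232) = √(246850881/18655) = √4605003185055/18655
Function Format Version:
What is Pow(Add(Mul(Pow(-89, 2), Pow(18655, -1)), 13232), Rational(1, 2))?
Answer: Mul(Rational(1, 18655), Pow(4605003185055, Rational(1, 2))) ≈ 115.03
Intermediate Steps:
Pow(Add(Mul(Pow(-89, 2), Pow(18655, -1)), 13232), Rational(1, 2)) = Pow(Add(Mul(7921, Rational(1, 18655)), 13232), Rational(1, 2)) = Pow(Add(Rational(7921, 18655), 13232), Rational(1, 2)) = Pow(Rational(246850881, 18655), Rational(1, 2)) = Mul(Rational(1, 18655), Pow(4605003185055, Rational(1, 2)))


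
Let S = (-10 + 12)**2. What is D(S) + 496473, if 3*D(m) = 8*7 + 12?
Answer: 1489487/3 ≈ 4.9650e+5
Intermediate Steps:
S = 4 (S = 2**2 = 4)
D(m) = 68/3 (D(m) = (8*7 + 12)/3 = (56 + 12)/3 = (1/3)*68 = 68/3)
D(S) + 496473 = 68/3 + 496473 = 1489487/3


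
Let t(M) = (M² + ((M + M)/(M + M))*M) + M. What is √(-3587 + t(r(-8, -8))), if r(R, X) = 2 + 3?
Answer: 4*I*√222 ≈ 59.599*I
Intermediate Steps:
r(R, X) = 5
t(M) = M² + 2*M (t(M) = (M² + ((2*M)/((2*M)))*M) + M = (M² + ((2*M)*(1/(2*M)))*M) + M = (M² + 1*M) + M = (M² + M) + M = (M + M²) + M = M² + 2*M)
√(-3587 + t(r(-8, -8))) = √(-3587 + 5*(2 + 5)) = √(-3587 + 5*7) = √(-3587 + 35) = √(-3552) = 4*I*√222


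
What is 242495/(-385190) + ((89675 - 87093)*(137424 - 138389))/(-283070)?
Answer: 17822158001/2180714666 ≈ 8.1726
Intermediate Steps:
242495/(-385190) + ((89675 - 87093)*(137424 - 138389))/(-283070) = 242495*(-1/385190) + (2582*(-965))*(-1/283070) = -48499/77038 - 2491630*(-1/283070) = -48499/77038 + 249163/28307 = 17822158001/2180714666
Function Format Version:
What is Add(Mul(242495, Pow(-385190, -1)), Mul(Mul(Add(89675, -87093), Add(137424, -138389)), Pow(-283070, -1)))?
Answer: Rational(17822158001, 2180714666) ≈ 8.1726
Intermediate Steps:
Add(Mul(242495, Pow(-385190, -1)), Mul(Mul(Add(89675, -87093), Add(137424, -138389)), Pow(-283070, -1))) = Add(Mul(242495, Rational(-1, 385190)), Mul(Mul(2582, -965), Rational(-1, 283070))) = Add(Rational(-48499, 77038), Mul(-2491630, Rational(-1, 283070))) = Add(Rational(-48499, 77038), Rational(249163, 28307)) = Rational(17822158001, 2180714666)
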